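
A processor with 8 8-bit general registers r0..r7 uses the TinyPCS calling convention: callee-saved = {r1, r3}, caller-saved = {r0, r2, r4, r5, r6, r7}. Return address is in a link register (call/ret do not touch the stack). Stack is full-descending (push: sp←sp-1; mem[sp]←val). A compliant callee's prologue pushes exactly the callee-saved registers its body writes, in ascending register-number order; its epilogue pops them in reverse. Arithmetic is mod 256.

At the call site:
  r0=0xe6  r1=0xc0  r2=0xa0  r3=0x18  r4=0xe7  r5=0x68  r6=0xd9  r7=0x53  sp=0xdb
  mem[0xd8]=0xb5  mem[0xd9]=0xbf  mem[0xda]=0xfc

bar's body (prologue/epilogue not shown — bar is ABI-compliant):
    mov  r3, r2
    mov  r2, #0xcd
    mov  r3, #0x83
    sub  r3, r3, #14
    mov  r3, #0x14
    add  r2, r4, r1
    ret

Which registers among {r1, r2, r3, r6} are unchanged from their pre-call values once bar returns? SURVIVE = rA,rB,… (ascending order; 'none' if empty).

prologue: push r3 -> mem[0xda]=0x18, sp=0xda
body[0] mov  r3, r2 -> r3=0xa0
body[1] mov  r2, #0xcd -> r2=0xcd
body[2] mov  r3, #0x83 -> r3=0x83
body[3] sub  r3, r3, #14 -> r3=0x75
body[4] mov  r3, #0x14 -> r3=0x14
body[5] add  r2, r4, r1 -> r2=0xa7
epilogue: pop r3=0x18, sp=0xdb
r1: callee-saved, written=False
r2: caller-saved, written=True
r3: callee-saved, written=True
r6: caller-saved, written=False

SURVIVE = r1,r3,r6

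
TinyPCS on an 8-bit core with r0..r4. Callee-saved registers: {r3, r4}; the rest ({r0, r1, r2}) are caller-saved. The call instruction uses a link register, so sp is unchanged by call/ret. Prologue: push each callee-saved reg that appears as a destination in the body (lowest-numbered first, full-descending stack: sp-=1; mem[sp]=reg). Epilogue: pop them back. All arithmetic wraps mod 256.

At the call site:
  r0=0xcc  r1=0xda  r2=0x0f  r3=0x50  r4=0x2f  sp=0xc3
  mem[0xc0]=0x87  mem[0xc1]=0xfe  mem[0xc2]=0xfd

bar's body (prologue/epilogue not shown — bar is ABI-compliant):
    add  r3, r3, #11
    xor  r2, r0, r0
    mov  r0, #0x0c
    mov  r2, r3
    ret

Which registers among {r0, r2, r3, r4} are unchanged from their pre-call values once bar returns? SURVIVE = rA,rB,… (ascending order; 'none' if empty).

prologue: push r3 → mem[0xc2]=0x50, sp=0xc2
body[0] add  r3, r3, #11 → r3=0x5b
body[1] xor  r2, r0, r0 → r2=0x00
body[2] mov  r0, #0x0c → r0=0x0c
body[3] mov  r2, r3 → r2=0x5b
epilogue: pop r3=0x50, sp=0xc3
r0: caller-saved, written=True
r2: caller-saved, written=True
r3: callee-saved, written=True
r4: callee-saved, written=False

SURVIVE = r3,r4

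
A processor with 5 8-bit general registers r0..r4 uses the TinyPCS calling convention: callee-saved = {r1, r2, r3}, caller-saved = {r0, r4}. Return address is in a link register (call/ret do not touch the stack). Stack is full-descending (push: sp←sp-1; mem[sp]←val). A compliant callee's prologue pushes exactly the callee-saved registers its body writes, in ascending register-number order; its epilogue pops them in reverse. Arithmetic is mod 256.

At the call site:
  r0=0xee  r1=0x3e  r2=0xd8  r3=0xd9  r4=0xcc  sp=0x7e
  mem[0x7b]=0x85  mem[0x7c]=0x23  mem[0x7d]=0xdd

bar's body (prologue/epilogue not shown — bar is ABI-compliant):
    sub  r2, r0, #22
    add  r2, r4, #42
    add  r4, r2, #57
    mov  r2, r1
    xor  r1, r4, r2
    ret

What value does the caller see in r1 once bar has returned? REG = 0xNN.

prologue: push r1 → mem[0x7d]=0x3e, sp=0x7d
prologue: push r2 → mem[0x7c]=0xd8, sp=0x7c
body[0] sub  r2, r0, #22 → r2=0xd8
body[1] add  r2, r4, #42 → r2=0xf6
body[2] add  r4, r2, #57 → r4=0x2f
body[3] mov  r2, r1 → r2=0x3e
body[4] xor  r1, r4, r2 → r1=0x11
epilogue: pop r2=0xd8, sp=0x7d
epilogue: pop r1=0x3e, sp=0x7e
r1 is callee-saved → restored

REG = 0x3e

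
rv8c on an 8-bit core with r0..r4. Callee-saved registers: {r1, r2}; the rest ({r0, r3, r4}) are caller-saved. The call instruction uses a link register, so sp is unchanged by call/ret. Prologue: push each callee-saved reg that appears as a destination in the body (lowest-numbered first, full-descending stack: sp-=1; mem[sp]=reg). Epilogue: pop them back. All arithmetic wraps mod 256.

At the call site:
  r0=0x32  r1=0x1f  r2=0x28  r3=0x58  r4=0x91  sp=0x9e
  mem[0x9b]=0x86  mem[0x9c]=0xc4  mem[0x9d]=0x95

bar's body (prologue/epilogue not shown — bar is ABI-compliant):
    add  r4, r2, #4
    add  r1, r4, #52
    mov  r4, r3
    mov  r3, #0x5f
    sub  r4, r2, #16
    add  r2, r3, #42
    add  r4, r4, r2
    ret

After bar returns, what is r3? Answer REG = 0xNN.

prologue: push r1 → mem[0x9d]=0x1f, sp=0x9d
prologue: push r2 → mem[0x9c]=0x28, sp=0x9c
body[0] add  r4, r2, #4 → r4=0x2c
body[1] add  r1, r4, #52 → r1=0x60
body[2] mov  r4, r3 → r4=0x58
body[3] mov  r3, #0x5f → r3=0x5f
body[4] sub  r4, r2, #16 → r4=0x18
body[5] add  r2, r3, #42 → r2=0x89
body[6] add  r4, r4, r2 → r4=0xa1
epilogue: pop r2=0x28, sp=0x9d
epilogue: pop r1=0x1f, sp=0x9e
r3 is caller-saved → body value

REG = 0x5f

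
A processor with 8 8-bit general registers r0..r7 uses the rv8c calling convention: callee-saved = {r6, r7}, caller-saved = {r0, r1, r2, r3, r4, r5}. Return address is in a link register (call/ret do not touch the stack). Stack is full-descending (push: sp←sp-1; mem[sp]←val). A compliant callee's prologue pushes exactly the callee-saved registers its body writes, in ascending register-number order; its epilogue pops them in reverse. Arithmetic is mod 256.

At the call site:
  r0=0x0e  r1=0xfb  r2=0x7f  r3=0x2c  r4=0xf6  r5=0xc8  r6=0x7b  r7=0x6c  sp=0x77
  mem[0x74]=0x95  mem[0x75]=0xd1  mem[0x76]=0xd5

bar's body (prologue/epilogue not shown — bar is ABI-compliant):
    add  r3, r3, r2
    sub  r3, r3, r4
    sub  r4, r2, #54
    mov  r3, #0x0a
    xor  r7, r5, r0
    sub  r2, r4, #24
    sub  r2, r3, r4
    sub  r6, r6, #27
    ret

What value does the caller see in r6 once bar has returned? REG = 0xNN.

REG = 0x7b

prologue: push r6 -> mem[0x76]=0x7b, sp=0x76
prologue: push r7 -> mem[0x75]=0x6c, sp=0x75
body[0] add  r3, r3, r2 -> r3=0xab
body[1] sub  r3, r3, r4 -> r3=0xb5
body[2] sub  r4, r2, #54 -> r4=0x49
body[3] mov  r3, #0x0a -> r3=0x0a
body[4] xor  r7, r5, r0 -> r7=0xc6
body[5] sub  r2, r4, #24 -> r2=0x31
body[6] sub  r2, r3, r4 -> r2=0xc1
body[7] sub  r6, r6, #27 -> r6=0x60
epilogue: pop r7=0x6c, sp=0x76
epilogue: pop r6=0x7b, sp=0x77
r6 is callee-saved -> restored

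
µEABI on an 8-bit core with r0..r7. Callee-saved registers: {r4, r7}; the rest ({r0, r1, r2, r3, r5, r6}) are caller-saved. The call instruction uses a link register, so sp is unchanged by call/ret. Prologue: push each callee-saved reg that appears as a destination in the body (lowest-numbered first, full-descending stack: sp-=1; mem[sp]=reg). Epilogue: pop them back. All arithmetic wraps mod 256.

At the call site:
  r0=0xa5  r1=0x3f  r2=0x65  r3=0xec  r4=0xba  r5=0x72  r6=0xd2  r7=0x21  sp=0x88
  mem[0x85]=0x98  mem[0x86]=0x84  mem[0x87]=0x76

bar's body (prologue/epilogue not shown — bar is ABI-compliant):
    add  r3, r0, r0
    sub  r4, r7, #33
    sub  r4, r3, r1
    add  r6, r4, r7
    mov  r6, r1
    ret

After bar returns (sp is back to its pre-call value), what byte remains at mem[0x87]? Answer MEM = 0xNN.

MEM = 0xba

prologue: push r4 -> mem[0x87]=0xba, sp=0x87
body[0] add  r3, r0, r0 -> r3=0x4a
body[1] sub  r4, r7, #33 -> r4=0x00
body[2] sub  r4, r3, r1 -> r4=0x0b
body[3] add  r6, r4, r7 -> r6=0x2c
body[4] mov  r6, r1 -> r6=0x3f
epilogue: pop r4=0xba, sp=0x88
prologue pushed ['r4'] at ['0x87']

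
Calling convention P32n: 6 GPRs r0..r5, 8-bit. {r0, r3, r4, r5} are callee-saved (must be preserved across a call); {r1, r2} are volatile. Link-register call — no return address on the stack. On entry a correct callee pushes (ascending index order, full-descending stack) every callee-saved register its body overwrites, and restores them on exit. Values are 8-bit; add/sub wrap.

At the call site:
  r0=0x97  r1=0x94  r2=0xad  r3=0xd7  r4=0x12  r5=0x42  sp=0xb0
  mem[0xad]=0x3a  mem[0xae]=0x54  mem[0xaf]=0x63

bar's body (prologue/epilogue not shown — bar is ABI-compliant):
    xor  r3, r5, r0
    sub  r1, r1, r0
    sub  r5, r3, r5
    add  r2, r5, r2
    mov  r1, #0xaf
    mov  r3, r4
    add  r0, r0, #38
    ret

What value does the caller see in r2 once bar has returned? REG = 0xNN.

REG = 0x40

prologue: push r0 → mem[0xaf]=0x97, sp=0xaf
prologue: push r3 → mem[0xae]=0xd7, sp=0xae
prologue: push r5 → mem[0xad]=0x42, sp=0xad
body[0] xor  r3, r5, r0 → r3=0xd5
body[1] sub  r1, r1, r0 → r1=0xfd
body[2] sub  r5, r3, r5 → r5=0x93
body[3] add  r2, r5, r2 → r2=0x40
body[4] mov  r1, #0xaf → r1=0xaf
body[5] mov  r3, r4 → r3=0x12
body[6] add  r0, r0, #38 → r0=0xbd
epilogue: pop r5=0x42, sp=0xae
epilogue: pop r3=0xd7, sp=0xaf
epilogue: pop r0=0x97, sp=0xb0
r2 is caller-saved → body value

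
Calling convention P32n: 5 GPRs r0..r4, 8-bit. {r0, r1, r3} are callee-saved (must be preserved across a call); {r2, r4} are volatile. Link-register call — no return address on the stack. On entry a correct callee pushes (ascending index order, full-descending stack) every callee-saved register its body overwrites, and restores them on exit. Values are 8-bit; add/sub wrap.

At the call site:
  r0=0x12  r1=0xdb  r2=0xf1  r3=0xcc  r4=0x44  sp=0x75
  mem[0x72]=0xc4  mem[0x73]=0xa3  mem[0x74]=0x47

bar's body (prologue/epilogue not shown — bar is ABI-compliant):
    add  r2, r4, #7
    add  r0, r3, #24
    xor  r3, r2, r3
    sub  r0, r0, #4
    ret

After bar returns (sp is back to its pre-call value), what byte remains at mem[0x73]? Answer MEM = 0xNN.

prologue: push r0 -> mem[0x74]=0x12, sp=0x74
prologue: push r3 -> mem[0x73]=0xcc, sp=0x73
body[0] add  r2, r4, #7 -> r2=0x4b
body[1] add  r0, r3, #24 -> r0=0xe4
body[2] xor  r3, r2, r3 -> r3=0x87
body[3] sub  r0, r0, #4 -> r0=0xe0
epilogue: pop r3=0xcc, sp=0x74
epilogue: pop r0=0x12, sp=0x75
prologue pushed ['r0', 'r3'] at ['0x74', '0x73']

MEM = 0xcc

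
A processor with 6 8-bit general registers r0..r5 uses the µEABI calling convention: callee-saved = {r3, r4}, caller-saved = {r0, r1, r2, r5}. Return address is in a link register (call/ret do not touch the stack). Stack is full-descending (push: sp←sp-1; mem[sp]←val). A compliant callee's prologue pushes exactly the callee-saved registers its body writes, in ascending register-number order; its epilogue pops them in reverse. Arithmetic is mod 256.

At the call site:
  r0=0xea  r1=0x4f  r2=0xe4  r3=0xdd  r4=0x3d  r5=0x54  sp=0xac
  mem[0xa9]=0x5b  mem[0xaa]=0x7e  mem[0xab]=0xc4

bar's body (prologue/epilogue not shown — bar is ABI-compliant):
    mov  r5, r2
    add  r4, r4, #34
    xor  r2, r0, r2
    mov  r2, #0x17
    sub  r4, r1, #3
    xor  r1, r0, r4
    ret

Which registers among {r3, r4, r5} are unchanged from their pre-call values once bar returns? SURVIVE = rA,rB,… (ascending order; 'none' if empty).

prologue: push r4 → mem[0xab]=0x3d, sp=0xab
body[0] mov  r5, r2 → r5=0xe4
body[1] add  r4, r4, #34 → r4=0x5f
body[2] xor  r2, r0, r2 → r2=0x0e
body[3] mov  r2, #0x17 → r2=0x17
body[4] sub  r4, r1, #3 → r4=0x4c
body[5] xor  r1, r0, r4 → r1=0xa6
epilogue: pop r4=0x3d, sp=0xac
r3: callee-saved, written=False
r4: callee-saved, written=True
r5: caller-saved, written=True

SURVIVE = r3,r4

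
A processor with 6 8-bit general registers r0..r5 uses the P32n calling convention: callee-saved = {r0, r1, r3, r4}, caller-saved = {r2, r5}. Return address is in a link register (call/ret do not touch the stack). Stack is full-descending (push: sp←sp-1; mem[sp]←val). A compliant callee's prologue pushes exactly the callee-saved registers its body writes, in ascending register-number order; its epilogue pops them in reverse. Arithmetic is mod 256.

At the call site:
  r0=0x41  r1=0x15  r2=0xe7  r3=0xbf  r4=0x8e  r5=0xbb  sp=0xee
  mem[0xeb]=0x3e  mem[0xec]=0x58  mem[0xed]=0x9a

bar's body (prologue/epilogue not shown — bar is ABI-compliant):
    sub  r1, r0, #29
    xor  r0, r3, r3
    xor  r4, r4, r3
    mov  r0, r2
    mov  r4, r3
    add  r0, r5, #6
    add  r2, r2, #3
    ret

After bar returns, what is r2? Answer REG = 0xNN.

REG = 0xea

prologue: push r0 → mem[0xed]=0x41, sp=0xed
prologue: push r1 → mem[0xec]=0x15, sp=0xec
prologue: push r4 → mem[0xeb]=0x8e, sp=0xeb
body[0] sub  r1, r0, #29 → r1=0x24
body[1] xor  r0, r3, r3 → r0=0x00
body[2] xor  r4, r4, r3 → r4=0x31
body[3] mov  r0, r2 → r0=0xe7
body[4] mov  r4, r3 → r4=0xbf
body[5] add  r0, r5, #6 → r0=0xc1
body[6] add  r2, r2, #3 → r2=0xea
epilogue: pop r4=0x8e, sp=0xec
epilogue: pop r1=0x15, sp=0xed
epilogue: pop r0=0x41, sp=0xee
r2 is caller-saved → body value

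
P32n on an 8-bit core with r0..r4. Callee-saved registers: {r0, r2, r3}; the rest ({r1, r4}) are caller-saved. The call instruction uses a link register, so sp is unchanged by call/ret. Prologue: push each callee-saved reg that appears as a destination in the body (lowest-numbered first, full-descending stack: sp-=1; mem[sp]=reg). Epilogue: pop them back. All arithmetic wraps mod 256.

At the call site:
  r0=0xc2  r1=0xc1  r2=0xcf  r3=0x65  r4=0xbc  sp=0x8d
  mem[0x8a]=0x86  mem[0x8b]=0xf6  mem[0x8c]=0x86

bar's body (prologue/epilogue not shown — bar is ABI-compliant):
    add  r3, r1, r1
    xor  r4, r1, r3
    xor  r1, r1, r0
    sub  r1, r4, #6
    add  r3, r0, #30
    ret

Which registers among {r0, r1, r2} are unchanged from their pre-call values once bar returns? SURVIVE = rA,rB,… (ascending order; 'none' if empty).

SURVIVE = r0,r2

prologue: push r3 → mem[0x8c]=0x65, sp=0x8c
body[0] add  r3, r1, r1 → r3=0x82
body[1] xor  r4, r1, r3 → r4=0x43
body[2] xor  r1, r1, r0 → r1=0x03
body[3] sub  r1, r4, #6 → r1=0x3d
body[4] add  r3, r0, #30 → r3=0xe0
epilogue: pop r3=0x65, sp=0x8d
r0: callee-saved, written=False
r1: caller-saved, written=True
r2: callee-saved, written=False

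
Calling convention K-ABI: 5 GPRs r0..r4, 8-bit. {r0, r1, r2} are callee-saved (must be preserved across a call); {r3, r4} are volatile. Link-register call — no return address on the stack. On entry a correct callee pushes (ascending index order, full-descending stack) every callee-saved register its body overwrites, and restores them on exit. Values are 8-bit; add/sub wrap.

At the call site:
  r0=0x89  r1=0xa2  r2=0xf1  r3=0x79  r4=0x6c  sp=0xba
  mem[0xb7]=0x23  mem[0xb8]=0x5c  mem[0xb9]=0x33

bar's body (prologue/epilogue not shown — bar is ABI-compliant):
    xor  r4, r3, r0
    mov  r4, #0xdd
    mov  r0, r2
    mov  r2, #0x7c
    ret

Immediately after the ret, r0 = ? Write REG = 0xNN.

prologue: push r0 → mem[0xb9]=0x89, sp=0xb9
prologue: push r2 → mem[0xb8]=0xf1, sp=0xb8
body[0] xor  r4, r3, r0 → r4=0xf0
body[1] mov  r4, #0xdd → r4=0xdd
body[2] mov  r0, r2 → r0=0xf1
body[3] mov  r2, #0x7c → r2=0x7c
epilogue: pop r2=0xf1, sp=0xb9
epilogue: pop r0=0x89, sp=0xba
r0 is callee-saved → restored

REG = 0x89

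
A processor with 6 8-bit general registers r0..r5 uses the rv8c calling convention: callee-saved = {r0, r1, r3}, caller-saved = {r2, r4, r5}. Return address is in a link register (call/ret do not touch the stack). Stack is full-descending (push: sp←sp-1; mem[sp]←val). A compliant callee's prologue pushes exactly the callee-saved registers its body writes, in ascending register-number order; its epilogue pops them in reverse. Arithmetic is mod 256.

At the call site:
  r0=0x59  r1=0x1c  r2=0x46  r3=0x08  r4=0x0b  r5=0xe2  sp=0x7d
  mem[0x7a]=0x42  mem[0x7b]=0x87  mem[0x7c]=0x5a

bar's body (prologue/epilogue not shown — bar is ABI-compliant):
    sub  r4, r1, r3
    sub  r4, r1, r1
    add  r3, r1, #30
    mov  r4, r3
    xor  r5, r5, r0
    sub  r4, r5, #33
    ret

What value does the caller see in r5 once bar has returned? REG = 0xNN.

REG = 0xbb

prologue: push r3 -> mem[0x7c]=0x08, sp=0x7c
body[0] sub  r4, r1, r3 -> r4=0x14
body[1] sub  r4, r1, r1 -> r4=0x00
body[2] add  r3, r1, #30 -> r3=0x3a
body[3] mov  r4, r3 -> r4=0x3a
body[4] xor  r5, r5, r0 -> r5=0xbb
body[5] sub  r4, r5, #33 -> r4=0x9a
epilogue: pop r3=0x08, sp=0x7d
r5 is caller-saved -> body value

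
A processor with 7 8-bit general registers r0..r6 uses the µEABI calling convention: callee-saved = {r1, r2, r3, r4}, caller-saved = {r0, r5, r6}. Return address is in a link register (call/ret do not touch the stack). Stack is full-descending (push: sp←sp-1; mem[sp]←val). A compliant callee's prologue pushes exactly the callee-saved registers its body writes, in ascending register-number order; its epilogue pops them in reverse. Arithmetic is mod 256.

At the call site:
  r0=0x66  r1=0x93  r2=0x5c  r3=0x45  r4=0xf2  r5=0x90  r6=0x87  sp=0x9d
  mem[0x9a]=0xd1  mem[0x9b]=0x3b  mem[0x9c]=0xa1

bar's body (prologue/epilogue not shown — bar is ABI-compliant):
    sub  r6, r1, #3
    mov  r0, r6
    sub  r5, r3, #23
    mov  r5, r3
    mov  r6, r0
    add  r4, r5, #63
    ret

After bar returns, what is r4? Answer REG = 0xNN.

prologue: push r4 → mem[0x9c]=0xf2, sp=0x9c
body[0] sub  r6, r1, #3 → r6=0x90
body[1] mov  r0, r6 → r0=0x90
body[2] sub  r5, r3, #23 → r5=0x2e
body[3] mov  r5, r3 → r5=0x45
body[4] mov  r6, r0 → r6=0x90
body[5] add  r4, r5, #63 → r4=0x84
epilogue: pop r4=0xf2, sp=0x9d
r4 is callee-saved → restored

REG = 0xf2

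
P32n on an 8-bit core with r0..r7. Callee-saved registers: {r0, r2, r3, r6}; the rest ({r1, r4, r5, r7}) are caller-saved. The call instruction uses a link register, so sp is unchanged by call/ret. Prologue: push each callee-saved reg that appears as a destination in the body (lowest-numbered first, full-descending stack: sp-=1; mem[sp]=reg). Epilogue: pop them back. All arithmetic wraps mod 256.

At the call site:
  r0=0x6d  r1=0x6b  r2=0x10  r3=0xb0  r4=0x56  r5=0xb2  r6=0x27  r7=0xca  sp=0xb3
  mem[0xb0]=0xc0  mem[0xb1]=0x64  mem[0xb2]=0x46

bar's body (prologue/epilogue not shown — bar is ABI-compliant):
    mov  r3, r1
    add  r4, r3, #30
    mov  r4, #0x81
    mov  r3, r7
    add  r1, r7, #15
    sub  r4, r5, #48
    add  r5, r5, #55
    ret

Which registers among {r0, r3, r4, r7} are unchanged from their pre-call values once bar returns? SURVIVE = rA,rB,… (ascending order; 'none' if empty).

prologue: push r3 → mem[0xb2]=0xb0, sp=0xb2
body[0] mov  r3, r1 → r3=0x6b
body[1] add  r4, r3, #30 → r4=0x89
body[2] mov  r4, #0x81 → r4=0x81
body[3] mov  r3, r7 → r3=0xca
body[4] add  r1, r7, #15 → r1=0xd9
body[5] sub  r4, r5, #48 → r4=0x82
body[6] add  r5, r5, #55 → r5=0xe9
epilogue: pop r3=0xb0, sp=0xb3
r0: callee-saved, written=False
r3: callee-saved, written=True
r4: caller-saved, written=True
r7: caller-saved, written=False

SURVIVE = r0,r3,r7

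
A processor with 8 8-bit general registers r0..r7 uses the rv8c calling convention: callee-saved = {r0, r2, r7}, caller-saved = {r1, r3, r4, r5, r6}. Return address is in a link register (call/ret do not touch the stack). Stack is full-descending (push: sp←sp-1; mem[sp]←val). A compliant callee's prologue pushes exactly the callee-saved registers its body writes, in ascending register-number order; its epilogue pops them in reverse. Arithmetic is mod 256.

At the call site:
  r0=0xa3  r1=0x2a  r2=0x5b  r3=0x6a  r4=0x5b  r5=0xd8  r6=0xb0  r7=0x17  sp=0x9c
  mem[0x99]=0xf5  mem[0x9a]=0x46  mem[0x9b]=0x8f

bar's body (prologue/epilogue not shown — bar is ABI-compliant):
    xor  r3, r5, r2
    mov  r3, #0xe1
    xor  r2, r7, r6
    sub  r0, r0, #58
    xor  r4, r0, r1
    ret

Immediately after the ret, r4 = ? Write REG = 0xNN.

REG = 0x43

prologue: push r0 → mem[0x9b]=0xa3, sp=0x9b
prologue: push r2 → mem[0x9a]=0x5b, sp=0x9a
body[0] xor  r3, r5, r2 → r3=0x83
body[1] mov  r3, #0xe1 → r3=0xe1
body[2] xor  r2, r7, r6 → r2=0xa7
body[3] sub  r0, r0, #58 → r0=0x69
body[4] xor  r4, r0, r1 → r4=0x43
epilogue: pop r2=0x5b, sp=0x9b
epilogue: pop r0=0xa3, sp=0x9c
r4 is caller-saved → body value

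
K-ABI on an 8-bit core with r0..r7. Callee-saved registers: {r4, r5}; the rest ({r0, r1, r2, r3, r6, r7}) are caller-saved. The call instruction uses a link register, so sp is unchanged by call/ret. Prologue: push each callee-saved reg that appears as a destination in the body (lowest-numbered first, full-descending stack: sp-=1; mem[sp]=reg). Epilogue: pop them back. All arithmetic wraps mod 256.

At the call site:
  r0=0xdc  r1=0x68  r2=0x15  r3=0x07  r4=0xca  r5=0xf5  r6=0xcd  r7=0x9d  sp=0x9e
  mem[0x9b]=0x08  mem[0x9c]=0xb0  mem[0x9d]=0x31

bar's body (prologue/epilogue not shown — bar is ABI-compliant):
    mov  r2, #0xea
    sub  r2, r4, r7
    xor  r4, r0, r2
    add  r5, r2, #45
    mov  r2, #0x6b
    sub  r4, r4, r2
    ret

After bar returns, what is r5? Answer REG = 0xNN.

prologue: push r4 → mem[0x9d]=0xca, sp=0x9d
prologue: push r5 → mem[0x9c]=0xf5, sp=0x9c
body[0] mov  r2, #0xea → r2=0xea
body[1] sub  r2, r4, r7 → r2=0x2d
body[2] xor  r4, r0, r2 → r4=0xf1
body[3] add  r5, r2, #45 → r5=0x5a
body[4] mov  r2, #0x6b → r2=0x6b
body[5] sub  r4, r4, r2 → r4=0x86
epilogue: pop r5=0xf5, sp=0x9d
epilogue: pop r4=0xca, sp=0x9e
r5 is callee-saved → restored

REG = 0xf5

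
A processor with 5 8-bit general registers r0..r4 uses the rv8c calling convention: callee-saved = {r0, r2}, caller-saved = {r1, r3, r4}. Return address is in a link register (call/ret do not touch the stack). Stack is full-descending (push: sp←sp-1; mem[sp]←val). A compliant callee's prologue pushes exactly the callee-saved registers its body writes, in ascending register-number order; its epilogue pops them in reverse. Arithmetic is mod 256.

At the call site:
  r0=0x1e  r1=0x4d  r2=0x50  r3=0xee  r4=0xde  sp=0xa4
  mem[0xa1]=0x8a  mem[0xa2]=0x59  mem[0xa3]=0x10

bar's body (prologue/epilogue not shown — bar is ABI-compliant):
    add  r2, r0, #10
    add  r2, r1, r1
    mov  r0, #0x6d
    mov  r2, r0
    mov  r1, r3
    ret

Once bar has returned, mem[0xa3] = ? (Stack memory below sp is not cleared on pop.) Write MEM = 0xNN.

prologue: push r0 → mem[0xa3]=0x1e, sp=0xa3
prologue: push r2 → mem[0xa2]=0x50, sp=0xa2
body[0] add  r2, r0, #10 → r2=0x28
body[1] add  r2, r1, r1 → r2=0x9a
body[2] mov  r0, #0x6d → r0=0x6d
body[3] mov  r2, r0 → r2=0x6d
body[4] mov  r1, r3 → r1=0xee
epilogue: pop r2=0x50, sp=0xa3
epilogue: pop r0=0x1e, sp=0xa4
prologue pushed ['r0', 'r2'] at ['0xa3', '0xa2']

MEM = 0x1e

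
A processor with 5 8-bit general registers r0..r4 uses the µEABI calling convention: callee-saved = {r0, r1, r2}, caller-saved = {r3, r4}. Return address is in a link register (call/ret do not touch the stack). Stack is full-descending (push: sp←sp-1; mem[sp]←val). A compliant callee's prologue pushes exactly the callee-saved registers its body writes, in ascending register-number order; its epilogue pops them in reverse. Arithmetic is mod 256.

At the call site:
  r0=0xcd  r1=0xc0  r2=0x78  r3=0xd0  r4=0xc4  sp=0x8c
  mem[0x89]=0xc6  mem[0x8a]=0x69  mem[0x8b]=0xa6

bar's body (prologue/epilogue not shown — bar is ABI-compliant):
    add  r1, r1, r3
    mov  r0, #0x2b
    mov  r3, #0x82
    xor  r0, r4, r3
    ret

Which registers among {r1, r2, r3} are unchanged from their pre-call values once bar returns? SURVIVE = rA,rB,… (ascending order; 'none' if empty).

SURVIVE = r1,r2

prologue: push r0 → mem[0x8b]=0xcd, sp=0x8b
prologue: push r1 → mem[0x8a]=0xc0, sp=0x8a
body[0] add  r1, r1, r3 → r1=0x90
body[1] mov  r0, #0x2b → r0=0x2b
body[2] mov  r3, #0x82 → r3=0x82
body[3] xor  r0, r4, r3 → r0=0x46
epilogue: pop r1=0xc0, sp=0x8b
epilogue: pop r0=0xcd, sp=0x8c
r1: callee-saved, written=True
r2: callee-saved, written=False
r3: caller-saved, written=True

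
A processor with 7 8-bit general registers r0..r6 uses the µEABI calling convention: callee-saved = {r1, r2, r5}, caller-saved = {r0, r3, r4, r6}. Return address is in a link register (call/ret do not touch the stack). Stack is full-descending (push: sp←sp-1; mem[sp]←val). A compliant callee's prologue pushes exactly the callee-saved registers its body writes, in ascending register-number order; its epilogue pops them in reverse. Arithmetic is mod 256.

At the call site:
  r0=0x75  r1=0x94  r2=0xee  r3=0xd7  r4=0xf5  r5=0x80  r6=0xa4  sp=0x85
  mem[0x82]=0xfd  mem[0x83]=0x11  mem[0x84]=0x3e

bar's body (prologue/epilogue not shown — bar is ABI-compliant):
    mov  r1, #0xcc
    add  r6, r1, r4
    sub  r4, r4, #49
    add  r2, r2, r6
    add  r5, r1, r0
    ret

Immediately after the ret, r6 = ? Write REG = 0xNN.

REG = 0xc1

prologue: push r1 → mem[0x84]=0x94, sp=0x84
prologue: push r2 → mem[0x83]=0xee, sp=0x83
prologue: push r5 → mem[0x82]=0x80, sp=0x82
body[0] mov  r1, #0xcc → r1=0xcc
body[1] add  r6, r1, r4 → r6=0xc1
body[2] sub  r4, r4, #49 → r4=0xc4
body[3] add  r2, r2, r6 → r2=0xaf
body[4] add  r5, r1, r0 → r5=0x41
epilogue: pop r5=0x80, sp=0x83
epilogue: pop r2=0xee, sp=0x84
epilogue: pop r1=0x94, sp=0x85
r6 is caller-saved → body value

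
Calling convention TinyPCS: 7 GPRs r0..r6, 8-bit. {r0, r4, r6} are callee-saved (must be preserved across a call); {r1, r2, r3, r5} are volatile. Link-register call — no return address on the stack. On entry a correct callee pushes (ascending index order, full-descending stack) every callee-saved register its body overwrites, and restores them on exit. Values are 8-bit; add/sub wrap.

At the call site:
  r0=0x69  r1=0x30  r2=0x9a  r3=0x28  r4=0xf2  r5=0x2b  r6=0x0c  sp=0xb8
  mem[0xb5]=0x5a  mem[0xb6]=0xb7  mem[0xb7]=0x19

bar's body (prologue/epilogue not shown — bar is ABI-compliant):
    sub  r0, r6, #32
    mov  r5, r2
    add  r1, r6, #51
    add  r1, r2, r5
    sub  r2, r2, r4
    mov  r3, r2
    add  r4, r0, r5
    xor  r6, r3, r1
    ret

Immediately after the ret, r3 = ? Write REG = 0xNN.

REG = 0xa8

prologue: push r0 -> mem[0xb7]=0x69, sp=0xb7
prologue: push r4 -> mem[0xb6]=0xf2, sp=0xb6
prologue: push r6 -> mem[0xb5]=0x0c, sp=0xb5
body[0] sub  r0, r6, #32 -> r0=0xec
body[1] mov  r5, r2 -> r5=0x9a
body[2] add  r1, r6, #51 -> r1=0x3f
body[3] add  r1, r2, r5 -> r1=0x34
body[4] sub  r2, r2, r4 -> r2=0xa8
body[5] mov  r3, r2 -> r3=0xa8
body[6] add  r4, r0, r5 -> r4=0x86
body[7] xor  r6, r3, r1 -> r6=0x9c
epilogue: pop r6=0x0c, sp=0xb6
epilogue: pop r4=0xf2, sp=0xb7
epilogue: pop r0=0x69, sp=0xb8
r3 is caller-saved -> body value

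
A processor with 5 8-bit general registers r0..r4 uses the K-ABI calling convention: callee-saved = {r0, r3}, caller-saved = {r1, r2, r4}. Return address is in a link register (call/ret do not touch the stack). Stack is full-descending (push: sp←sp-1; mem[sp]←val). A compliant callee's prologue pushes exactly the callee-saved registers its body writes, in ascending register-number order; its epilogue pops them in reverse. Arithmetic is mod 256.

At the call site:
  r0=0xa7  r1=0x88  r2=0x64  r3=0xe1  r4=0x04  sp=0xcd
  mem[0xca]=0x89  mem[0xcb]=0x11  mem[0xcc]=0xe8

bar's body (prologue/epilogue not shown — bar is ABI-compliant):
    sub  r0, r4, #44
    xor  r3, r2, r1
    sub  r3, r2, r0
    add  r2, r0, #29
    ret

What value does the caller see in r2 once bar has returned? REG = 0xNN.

prologue: push r0 -> mem[0xcc]=0xa7, sp=0xcc
prologue: push r3 -> mem[0xcb]=0xe1, sp=0xcb
body[0] sub  r0, r4, #44 -> r0=0xd8
body[1] xor  r3, r2, r1 -> r3=0xec
body[2] sub  r3, r2, r0 -> r3=0x8c
body[3] add  r2, r0, #29 -> r2=0xf5
epilogue: pop r3=0xe1, sp=0xcc
epilogue: pop r0=0xa7, sp=0xcd
r2 is caller-saved -> body value

REG = 0xf5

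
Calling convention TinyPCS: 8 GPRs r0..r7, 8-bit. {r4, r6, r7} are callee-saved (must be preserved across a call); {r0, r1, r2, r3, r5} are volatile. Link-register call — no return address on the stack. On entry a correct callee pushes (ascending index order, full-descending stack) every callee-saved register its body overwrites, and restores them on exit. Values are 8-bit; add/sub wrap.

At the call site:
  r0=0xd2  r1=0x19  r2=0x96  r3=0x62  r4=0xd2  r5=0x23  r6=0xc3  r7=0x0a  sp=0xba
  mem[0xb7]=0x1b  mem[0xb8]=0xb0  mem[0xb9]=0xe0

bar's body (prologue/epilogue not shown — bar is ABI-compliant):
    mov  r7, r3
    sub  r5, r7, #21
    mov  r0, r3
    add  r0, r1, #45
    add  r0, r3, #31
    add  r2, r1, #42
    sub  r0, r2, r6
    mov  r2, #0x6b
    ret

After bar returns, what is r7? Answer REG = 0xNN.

REG = 0x0a

prologue: push r7 → mem[0xb9]=0x0a, sp=0xb9
body[0] mov  r7, r3 → r7=0x62
body[1] sub  r5, r7, #21 → r5=0x4d
body[2] mov  r0, r3 → r0=0x62
body[3] add  r0, r1, #45 → r0=0x46
body[4] add  r0, r3, #31 → r0=0x81
body[5] add  r2, r1, #42 → r2=0x43
body[6] sub  r0, r2, r6 → r0=0x80
body[7] mov  r2, #0x6b → r2=0x6b
epilogue: pop r7=0x0a, sp=0xba
r7 is callee-saved → restored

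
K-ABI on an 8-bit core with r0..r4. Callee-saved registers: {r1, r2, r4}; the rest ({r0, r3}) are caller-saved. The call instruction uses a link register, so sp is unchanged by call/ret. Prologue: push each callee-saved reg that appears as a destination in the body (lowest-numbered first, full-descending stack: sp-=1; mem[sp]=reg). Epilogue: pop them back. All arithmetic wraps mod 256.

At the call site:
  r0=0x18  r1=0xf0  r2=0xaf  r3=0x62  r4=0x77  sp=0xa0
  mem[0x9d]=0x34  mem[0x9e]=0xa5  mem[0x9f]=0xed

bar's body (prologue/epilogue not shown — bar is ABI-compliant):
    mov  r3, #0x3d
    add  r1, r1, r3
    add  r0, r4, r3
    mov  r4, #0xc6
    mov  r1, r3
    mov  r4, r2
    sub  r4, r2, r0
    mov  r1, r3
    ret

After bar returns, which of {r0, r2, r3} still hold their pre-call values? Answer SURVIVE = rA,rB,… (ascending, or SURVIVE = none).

SURVIVE = r2

prologue: push r1 -> mem[0x9f]=0xf0, sp=0x9f
prologue: push r4 -> mem[0x9e]=0x77, sp=0x9e
body[0] mov  r3, #0x3d -> r3=0x3d
body[1] add  r1, r1, r3 -> r1=0x2d
body[2] add  r0, r4, r3 -> r0=0xb4
body[3] mov  r4, #0xc6 -> r4=0xc6
body[4] mov  r1, r3 -> r1=0x3d
body[5] mov  r4, r2 -> r4=0xaf
body[6] sub  r4, r2, r0 -> r4=0xfb
body[7] mov  r1, r3 -> r1=0x3d
epilogue: pop r4=0x77, sp=0x9f
epilogue: pop r1=0xf0, sp=0xa0
r0: caller-saved, written=True
r2: callee-saved, written=False
r3: caller-saved, written=True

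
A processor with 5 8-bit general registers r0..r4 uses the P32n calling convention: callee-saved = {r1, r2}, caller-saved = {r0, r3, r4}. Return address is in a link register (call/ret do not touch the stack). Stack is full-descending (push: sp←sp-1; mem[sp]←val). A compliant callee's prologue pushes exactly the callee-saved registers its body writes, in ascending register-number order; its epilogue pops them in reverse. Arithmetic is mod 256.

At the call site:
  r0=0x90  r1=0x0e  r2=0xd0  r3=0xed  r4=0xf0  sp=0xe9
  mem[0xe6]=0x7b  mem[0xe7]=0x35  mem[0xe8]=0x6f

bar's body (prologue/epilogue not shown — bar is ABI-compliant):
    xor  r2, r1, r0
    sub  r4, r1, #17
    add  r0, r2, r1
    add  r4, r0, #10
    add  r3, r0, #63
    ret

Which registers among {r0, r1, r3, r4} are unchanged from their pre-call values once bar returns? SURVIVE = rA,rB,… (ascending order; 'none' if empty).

SURVIVE = r1

prologue: push r2 -> mem[0xe8]=0xd0, sp=0xe8
body[0] xor  r2, r1, r0 -> r2=0x9e
body[1] sub  r4, r1, #17 -> r4=0xfd
body[2] add  r0, r2, r1 -> r0=0xac
body[3] add  r4, r0, #10 -> r4=0xb6
body[4] add  r3, r0, #63 -> r3=0xeb
epilogue: pop r2=0xd0, sp=0xe9
r0: caller-saved, written=True
r1: callee-saved, written=False
r3: caller-saved, written=True
r4: caller-saved, written=True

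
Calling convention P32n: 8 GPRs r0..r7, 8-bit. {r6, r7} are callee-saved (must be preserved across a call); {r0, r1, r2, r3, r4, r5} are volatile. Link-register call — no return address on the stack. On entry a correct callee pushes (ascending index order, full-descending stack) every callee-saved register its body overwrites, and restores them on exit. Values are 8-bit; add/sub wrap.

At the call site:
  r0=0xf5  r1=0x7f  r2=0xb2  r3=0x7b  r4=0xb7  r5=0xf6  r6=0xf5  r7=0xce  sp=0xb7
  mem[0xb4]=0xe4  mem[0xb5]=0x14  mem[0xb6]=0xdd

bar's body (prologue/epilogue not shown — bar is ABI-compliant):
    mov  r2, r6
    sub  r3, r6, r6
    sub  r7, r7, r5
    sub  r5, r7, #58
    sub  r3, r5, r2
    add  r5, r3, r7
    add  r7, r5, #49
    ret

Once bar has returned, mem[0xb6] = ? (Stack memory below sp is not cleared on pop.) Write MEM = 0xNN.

MEM = 0xce

prologue: push r7 -> mem[0xb6]=0xce, sp=0xb6
body[0] mov  r2, r6 -> r2=0xf5
body[1] sub  r3, r6, r6 -> r3=0x00
body[2] sub  r7, r7, r5 -> r7=0xd8
body[3] sub  r5, r7, #58 -> r5=0x9e
body[4] sub  r3, r5, r2 -> r3=0xa9
body[5] add  r5, r3, r7 -> r5=0x81
body[6] add  r7, r5, #49 -> r7=0xb2
epilogue: pop r7=0xce, sp=0xb7
prologue pushed ['r7'] at ['0xb6']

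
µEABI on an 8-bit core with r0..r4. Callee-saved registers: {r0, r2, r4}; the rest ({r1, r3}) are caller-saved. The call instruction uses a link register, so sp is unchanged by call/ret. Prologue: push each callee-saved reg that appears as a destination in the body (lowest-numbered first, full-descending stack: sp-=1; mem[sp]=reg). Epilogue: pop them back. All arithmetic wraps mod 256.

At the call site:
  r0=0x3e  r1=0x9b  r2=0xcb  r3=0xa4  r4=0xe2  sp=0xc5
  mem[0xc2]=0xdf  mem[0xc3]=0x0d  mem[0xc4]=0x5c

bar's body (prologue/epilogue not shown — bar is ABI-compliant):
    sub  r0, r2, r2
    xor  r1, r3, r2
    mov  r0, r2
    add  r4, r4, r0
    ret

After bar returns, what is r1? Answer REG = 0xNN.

prologue: push r0 -> mem[0xc4]=0x3e, sp=0xc4
prologue: push r4 -> mem[0xc3]=0xe2, sp=0xc3
body[0] sub  r0, r2, r2 -> r0=0x00
body[1] xor  r1, r3, r2 -> r1=0x6f
body[2] mov  r0, r2 -> r0=0xcb
body[3] add  r4, r4, r0 -> r4=0xad
epilogue: pop r4=0xe2, sp=0xc4
epilogue: pop r0=0x3e, sp=0xc5
r1 is caller-saved -> body value

REG = 0x6f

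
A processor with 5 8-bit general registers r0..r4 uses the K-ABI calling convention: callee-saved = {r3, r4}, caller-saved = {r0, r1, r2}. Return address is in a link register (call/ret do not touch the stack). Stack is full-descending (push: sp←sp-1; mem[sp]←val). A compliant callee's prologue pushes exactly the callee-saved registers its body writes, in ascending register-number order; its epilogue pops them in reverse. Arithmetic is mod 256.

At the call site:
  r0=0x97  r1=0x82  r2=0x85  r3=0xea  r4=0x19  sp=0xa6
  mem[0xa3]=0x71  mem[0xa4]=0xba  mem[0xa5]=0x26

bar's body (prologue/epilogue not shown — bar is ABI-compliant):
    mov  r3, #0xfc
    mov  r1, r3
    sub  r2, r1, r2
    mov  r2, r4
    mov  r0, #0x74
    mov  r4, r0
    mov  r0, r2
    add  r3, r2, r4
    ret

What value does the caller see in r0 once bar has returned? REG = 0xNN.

prologue: push r3 → mem[0xa5]=0xea, sp=0xa5
prologue: push r4 → mem[0xa4]=0x19, sp=0xa4
body[0] mov  r3, #0xfc → r3=0xfc
body[1] mov  r1, r3 → r1=0xfc
body[2] sub  r2, r1, r2 → r2=0x77
body[3] mov  r2, r4 → r2=0x19
body[4] mov  r0, #0x74 → r0=0x74
body[5] mov  r4, r0 → r4=0x74
body[6] mov  r0, r2 → r0=0x19
body[7] add  r3, r2, r4 → r3=0x8d
epilogue: pop r4=0x19, sp=0xa5
epilogue: pop r3=0xea, sp=0xa6
r0 is caller-saved → body value

REG = 0x19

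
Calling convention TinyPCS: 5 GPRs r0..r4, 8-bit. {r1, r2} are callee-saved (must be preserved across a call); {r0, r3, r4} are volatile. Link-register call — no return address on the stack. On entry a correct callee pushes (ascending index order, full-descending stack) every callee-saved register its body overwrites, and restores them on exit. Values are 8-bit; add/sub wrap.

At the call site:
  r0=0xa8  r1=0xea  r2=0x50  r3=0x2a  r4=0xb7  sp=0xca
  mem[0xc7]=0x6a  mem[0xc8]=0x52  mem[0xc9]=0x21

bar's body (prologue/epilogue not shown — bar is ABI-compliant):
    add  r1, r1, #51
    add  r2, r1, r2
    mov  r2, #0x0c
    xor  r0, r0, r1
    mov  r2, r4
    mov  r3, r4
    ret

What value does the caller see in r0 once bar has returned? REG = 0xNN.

prologue: push r1 -> mem[0xc9]=0xea, sp=0xc9
prologue: push r2 -> mem[0xc8]=0x50, sp=0xc8
body[0] add  r1, r1, #51 -> r1=0x1d
body[1] add  r2, r1, r2 -> r2=0x6d
body[2] mov  r2, #0x0c -> r2=0x0c
body[3] xor  r0, r0, r1 -> r0=0xb5
body[4] mov  r2, r4 -> r2=0xb7
body[5] mov  r3, r4 -> r3=0xb7
epilogue: pop r2=0x50, sp=0xc9
epilogue: pop r1=0xea, sp=0xca
r0 is caller-saved -> body value

REG = 0xb5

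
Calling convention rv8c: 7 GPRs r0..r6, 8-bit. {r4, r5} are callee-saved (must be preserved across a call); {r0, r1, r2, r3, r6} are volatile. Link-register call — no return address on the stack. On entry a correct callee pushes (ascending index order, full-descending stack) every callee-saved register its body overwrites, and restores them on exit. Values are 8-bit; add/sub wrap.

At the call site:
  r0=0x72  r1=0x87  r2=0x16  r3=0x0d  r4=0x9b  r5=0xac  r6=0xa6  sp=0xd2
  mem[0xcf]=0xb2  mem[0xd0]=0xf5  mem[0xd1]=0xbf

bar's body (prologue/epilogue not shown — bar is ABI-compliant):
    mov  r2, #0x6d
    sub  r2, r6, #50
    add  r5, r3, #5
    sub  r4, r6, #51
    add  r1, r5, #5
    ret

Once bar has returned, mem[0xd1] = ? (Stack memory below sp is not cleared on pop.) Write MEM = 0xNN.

MEM = 0x9b

prologue: push r4 -> mem[0xd1]=0x9b, sp=0xd1
prologue: push r5 -> mem[0xd0]=0xac, sp=0xd0
body[0] mov  r2, #0x6d -> r2=0x6d
body[1] sub  r2, r6, #50 -> r2=0x74
body[2] add  r5, r3, #5 -> r5=0x12
body[3] sub  r4, r6, #51 -> r4=0x73
body[4] add  r1, r5, #5 -> r1=0x17
epilogue: pop r5=0xac, sp=0xd1
epilogue: pop r4=0x9b, sp=0xd2
prologue pushed ['r4', 'r5'] at ['0xd1', '0xd0']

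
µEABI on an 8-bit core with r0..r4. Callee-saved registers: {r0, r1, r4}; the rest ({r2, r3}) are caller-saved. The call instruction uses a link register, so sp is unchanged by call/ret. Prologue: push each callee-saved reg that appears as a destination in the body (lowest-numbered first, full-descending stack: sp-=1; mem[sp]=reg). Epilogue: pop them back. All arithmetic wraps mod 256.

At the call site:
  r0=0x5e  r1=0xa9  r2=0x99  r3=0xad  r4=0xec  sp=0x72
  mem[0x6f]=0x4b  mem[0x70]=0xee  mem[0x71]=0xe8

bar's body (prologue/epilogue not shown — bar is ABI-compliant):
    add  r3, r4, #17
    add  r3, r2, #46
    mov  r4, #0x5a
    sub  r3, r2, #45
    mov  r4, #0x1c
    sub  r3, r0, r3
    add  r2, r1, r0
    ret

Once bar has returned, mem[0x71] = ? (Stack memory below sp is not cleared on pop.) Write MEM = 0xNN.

MEM = 0xec

prologue: push r4 -> mem[0x71]=0xec, sp=0x71
body[0] add  r3, r4, #17 -> r3=0xfd
body[1] add  r3, r2, #46 -> r3=0xc7
body[2] mov  r4, #0x5a -> r4=0x5a
body[3] sub  r3, r2, #45 -> r3=0x6c
body[4] mov  r4, #0x1c -> r4=0x1c
body[5] sub  r3, r0, r3 -> r3=0xf2
body[6] add  r2, r1, r0 -> r2=0x07
epilogue: pop r4=0xec, sp=0x72
prologue pushed ['r4'] at ['0x71']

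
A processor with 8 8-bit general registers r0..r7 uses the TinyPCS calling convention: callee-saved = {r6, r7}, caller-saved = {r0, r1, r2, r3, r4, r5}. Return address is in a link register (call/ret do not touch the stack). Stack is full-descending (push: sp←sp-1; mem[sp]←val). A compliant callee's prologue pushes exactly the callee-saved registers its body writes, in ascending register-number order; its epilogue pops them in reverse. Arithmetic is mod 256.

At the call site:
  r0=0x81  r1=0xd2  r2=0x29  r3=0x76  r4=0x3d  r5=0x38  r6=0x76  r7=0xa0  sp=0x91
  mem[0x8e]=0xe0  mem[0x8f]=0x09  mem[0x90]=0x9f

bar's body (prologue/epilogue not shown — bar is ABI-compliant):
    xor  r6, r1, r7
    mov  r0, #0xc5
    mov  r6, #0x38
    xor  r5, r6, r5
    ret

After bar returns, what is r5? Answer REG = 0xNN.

prologue: push r6 -> mem[0x90]=0x76, sp=0x90
body[0] xor  r6, r1, r7 -> r6=0x72
body[1] mov  r0, #0xc5 -> r0=0xc5
body[2] mov  r6, #0x38 -> r6=0x38
body[3] xor  r5, r6, r5 -> r5=0x00
epilogue: pop r6=0x76, sp=0x91
r5 is caller-saved -> body value

REG = 0x00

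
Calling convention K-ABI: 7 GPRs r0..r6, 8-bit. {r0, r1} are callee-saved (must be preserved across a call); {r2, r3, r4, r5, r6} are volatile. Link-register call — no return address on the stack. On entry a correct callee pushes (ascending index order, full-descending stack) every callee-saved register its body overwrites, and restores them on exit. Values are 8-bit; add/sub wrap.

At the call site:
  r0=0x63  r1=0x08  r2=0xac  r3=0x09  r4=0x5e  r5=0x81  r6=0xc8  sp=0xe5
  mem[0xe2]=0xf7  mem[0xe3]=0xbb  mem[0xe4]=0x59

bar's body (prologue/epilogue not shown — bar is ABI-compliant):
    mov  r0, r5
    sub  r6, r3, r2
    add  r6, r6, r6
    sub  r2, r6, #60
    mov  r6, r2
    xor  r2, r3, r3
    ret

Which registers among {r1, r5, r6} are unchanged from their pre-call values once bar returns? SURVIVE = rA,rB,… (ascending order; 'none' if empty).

prologue: push r0 → mem[0xe4]=0x63, sp=0xe4
body[0] mov  r0, r5 → r0=0x81
body[1] sub  r6, r3, r2 → r6=0x5d
body[2] add  r6, r6, r6 → r6=0xba
body[3] sub  r2, r6, #60 → r2=0x7e
body[4] mov  r6, r2 → r6=0x7e
body[5] xor  r2, r3, r3 → r2=0x00
epilogue: pop r0=0x63, sp=0xe5
r1: callee-saved, written=False
r5: caller-saved, written=False
r6: caller-saved, written=True

SURVIVE = r1,r5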